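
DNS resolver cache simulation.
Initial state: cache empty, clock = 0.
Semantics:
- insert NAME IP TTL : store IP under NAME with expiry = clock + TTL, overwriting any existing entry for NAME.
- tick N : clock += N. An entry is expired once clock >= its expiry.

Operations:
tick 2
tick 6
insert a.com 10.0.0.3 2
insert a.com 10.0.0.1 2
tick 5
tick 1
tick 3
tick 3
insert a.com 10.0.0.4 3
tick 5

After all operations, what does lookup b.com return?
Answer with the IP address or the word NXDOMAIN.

Op 1: tick 2 -> clock=2.
Op 2: tick 6 -> clock=8.
Op 3: insert a.com -> 10.0.0.3 (expiry=8+2=10). clock=8
Op 4: insert a.com -> 10.0.0.1 (expiry=8+2=10). clock=8
Op 5: tick 5 -> clock=13. purged={a.com}
Op 6: tick 1 -> clock=14.
Op 7: tick 3 -> clock=17.
Op 8: tick 3 -> clock=20.
Op 9: insert a.com -> 10.0.0.4 (expiry=20+3=23). clock=20
Op 10: tick 5 -> clock=25. purged={a.com}
lookup b.com: not in cache (expired or never inserted)

Answer: NXDOMAIN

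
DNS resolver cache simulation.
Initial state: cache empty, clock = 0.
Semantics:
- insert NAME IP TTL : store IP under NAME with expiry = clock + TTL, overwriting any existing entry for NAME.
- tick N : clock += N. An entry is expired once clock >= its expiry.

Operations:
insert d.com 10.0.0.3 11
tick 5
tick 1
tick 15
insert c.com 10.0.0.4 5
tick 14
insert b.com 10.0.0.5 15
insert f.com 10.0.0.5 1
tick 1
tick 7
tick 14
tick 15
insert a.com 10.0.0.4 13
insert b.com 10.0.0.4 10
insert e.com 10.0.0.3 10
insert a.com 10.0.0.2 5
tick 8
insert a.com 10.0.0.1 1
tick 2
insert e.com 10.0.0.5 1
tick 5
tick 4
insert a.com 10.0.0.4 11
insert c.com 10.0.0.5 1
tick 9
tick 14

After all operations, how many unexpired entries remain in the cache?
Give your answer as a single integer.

Op 1: insert d.com -> 10.0.0.3 (expiry=0+11=11). clock=0
Op 2: tick 5 -> clock=5.
Op 3: tick 1 -> clock=6.
Op 4: tick 15 -> clock=21. purged={d.com}
Op 5: insert c.com -> 10.0.0.4 (expiry=21+5=26). clock=21
Op 6: tick 14 -> clock=35. purged={c.com}
Op 7: insert b.com -> 10.0.0.5 (expiry=35+15=50). clock=35
Op 8: insert f.com -> 10.0.0.5 (expiry=35+1=36). clock=35
Op 9: tick 1 -> clock=36. purged={f.com}
Op 10: tick 7 -> clock=43.
Op 11: tick 14 -> clock=57. purged={b.com}
Op 12: tick 15 -> clock=72.
Op 13: insert a.com -> 10.0.0.4 (expiry=72+13=85). clock=72
Op 14: insert b.com -> 10.0.0.4 (expiry=72+10=82). clock=72
Op 15: insert e.com -> 10.0.0.3 (expiry=72+10=82). clock=72
Op 16: insert a.com -> 10.0.0.2 (expiry=72+5=77). clock=72
Op 17: tick 8 -> clock=80. purged={a.com}
Op 18: insert a.com -> 10.0.0.1 (expiry=80+1=81). clock=80
Op 19: tick 2 -> clock=82. purged={a.com,b.com,e.com}
Op 20: insert e.com -> 10.0.0.5 (expiry=82+1=83). clock=82
Op 21: tick 5 -> clock=87. purged={e.com}
Op 22: tick 4 -> clock=91.
Op 23: insert a.com -> 10.0.0.4 (expiry=91+11=102). clock=91
Op 24: insert c.com -> 10.0.0.5 (expiry=91+1=92). clock=91
Op 25: tick 9 -> clock=100. purged={c.com}
Op 26: tick 14 -> clock=114. purged={a.com}
Final cache (unexpired): {} -> size=0

Answer: 0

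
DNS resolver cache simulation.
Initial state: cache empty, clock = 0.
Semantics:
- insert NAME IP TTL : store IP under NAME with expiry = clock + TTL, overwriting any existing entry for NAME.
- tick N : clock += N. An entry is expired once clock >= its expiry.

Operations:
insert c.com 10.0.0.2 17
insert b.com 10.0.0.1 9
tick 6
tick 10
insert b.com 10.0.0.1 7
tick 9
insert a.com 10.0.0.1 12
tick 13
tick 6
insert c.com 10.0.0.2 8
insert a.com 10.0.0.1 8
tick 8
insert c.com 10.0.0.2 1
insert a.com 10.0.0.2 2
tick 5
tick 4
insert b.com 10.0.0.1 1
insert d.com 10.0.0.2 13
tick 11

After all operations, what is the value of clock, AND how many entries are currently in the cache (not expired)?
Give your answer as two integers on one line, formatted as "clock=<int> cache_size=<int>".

Op 1: insert c.com -> 10.0.0.2 (expiry=0+17=17). clock=0
Op 2: insert b.com -> 10.0.0.1 (expiry=0+9=9). clock=0
Op 3: tick 6 -> clock=6.
Op 4: tick 10 -> clock=16. purged={b.com}
Op 5: insert b.com -> 10.0.0.1 (expiry=16+7=23). clock=16
Op 6: tick 9 -> clock=25. purged={b.com,c.com}
Op 7: insert a.com -> 10.0.0.1 (expiry=25+12=37). clock=25
Op 8: tick 13 -> clock=38. purged={a.com}
Op 9: tick 6 -> clock=44.
Op 10: insert c.com -> 10.0.0.2 (expiry=44+8=52). clock=44
Op 11: insert a.com -> 10.0.0.1 (expiry=44+8=52). clock=44
Op 12: tick 8 -> clock=52. purged={a.com,c.com}
Op 13: insert c.com -> 10.0.0.2 (expiry=52+1=53). clock=52
Op 14: insert a.com -> 10.0.0.2 (expiry=52+2=54). clock=52
Op 15: tick 5 -> clock=57. purged={a.com,c.com}
Op 16: tick 4 -> clock=61.
Op 17: insert b.com -> 10.0.0.1 (expiry=61+1=62). clock=61
Op 18: insert d.com -> 10.0.0.2 (expiry=61+13=74). clock=61
Op 19: tick 11 -> clock=72. purged={b.com}
Final clock = 72
Final cache (unexpired): {d.com} -> size=1

Answer: clock=72 cache_size=1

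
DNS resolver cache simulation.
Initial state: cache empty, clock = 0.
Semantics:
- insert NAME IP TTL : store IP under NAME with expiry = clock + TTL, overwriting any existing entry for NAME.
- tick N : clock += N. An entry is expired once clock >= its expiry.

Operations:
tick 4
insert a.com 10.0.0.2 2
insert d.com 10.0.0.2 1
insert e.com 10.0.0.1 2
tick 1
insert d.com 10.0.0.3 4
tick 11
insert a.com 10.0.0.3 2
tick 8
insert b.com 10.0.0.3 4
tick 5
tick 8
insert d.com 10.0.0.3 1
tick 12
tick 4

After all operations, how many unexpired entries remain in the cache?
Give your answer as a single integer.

Answer: 0

Derivation:
Op 1: tick 4 -> clock=4.
Op 2: insert a.com -> 10.0.0.2 (expiry=4+2=6). clock=4
Op 3: insert d.com -> 10.0.0.2 (expiry=4+1=5). clock=4
Op 4: insert e.com -> 10.0.0.1 (expiry=4+2=6). clock=4
Op 5: tick 1 -> clock=5. purged={d.com}
Op 6: insert d.com -> 10.0.0.3 (expiry=5+4=9). clock=5
Op 7: tick 11 -> clock=16. purged={a.com,d.com,e.com}
Op 8: insert a.com -> 10.0.0.3 (expiry=16+2=18). clock=16
Op 9: tick 8 -> clock=24. purged={a.com}
Op 10: insert b.com -> 10.0.0.3 (expiry=24+4=28). clock=24
Op 11: tick 5 -> clock=29. purged={b.com}
Op 12: tick 8 -> clock=37.
Op 13: insert d.com -> 10.0.0.3 (expiry=37+1=38). clock=37
Op 14: tick 12 -> clock=49. purged={d.com}
Op 15: tick 4 -> clock=53.
Final cache (unexpired): {} -> size=0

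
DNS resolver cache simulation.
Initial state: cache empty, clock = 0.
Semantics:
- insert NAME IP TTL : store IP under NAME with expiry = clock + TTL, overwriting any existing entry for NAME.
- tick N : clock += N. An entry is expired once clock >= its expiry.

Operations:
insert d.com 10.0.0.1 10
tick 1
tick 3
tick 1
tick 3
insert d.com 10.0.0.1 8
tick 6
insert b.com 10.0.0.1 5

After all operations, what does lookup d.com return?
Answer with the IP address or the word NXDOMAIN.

Op 1: insert d.com -> 10.0.0.1 (expiry=0+10=10). clock=0
Op 2: tick 1 -> clock=1.
Op 3: tick 3 -> clock=4.
Op 4: tick 1 -> clock=5.
Op 5: tick 3 -> clock=8.
Op 6: insert d.com -> 10.0.0.1 (expiry=8+8=16). clock=8
Op 7: tick 6 -> clock=14.
Op 8: insert b.com -> 10.0.0.1 (expiry=14+5=19). clock=14
lookup d.com: present, ip=10.0.0.1 expiry=16 > clock=14

Answer: 10.0.0.1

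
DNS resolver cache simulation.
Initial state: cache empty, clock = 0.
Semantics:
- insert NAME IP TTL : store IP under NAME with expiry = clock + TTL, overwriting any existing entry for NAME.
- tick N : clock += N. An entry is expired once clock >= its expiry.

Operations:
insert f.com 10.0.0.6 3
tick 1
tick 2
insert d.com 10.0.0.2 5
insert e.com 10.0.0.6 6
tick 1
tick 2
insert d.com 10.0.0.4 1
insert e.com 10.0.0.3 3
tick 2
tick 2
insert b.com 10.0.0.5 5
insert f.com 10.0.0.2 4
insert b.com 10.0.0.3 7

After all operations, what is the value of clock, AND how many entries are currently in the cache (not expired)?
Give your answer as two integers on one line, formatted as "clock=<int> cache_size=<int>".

Answer: clock=10 cache_size=2

Derivation:
Op 1: insert f.com -> 10.0.0.6 (expiry=0+3=3). clock=0
Op 2: tick 1 -> clock=1.
Op 3: tick 2 -> clock=3. purged={f.com}
Op 4: insert d.com -> 10.0.0.2 (expiry=3+5=8). clock=3
Op 5: insert e.com -> 10.0.0.6 (expiry=3+6=9). clock=3
Op 6: tick 1 -> clock=4.
Op 7: tick 2 -> clock=6.
Op 8: insert d.com -> 10.0.0.4 (expiry=6+1=7). clock=6
Op 9: insert e.com -> 10.0.0.3 (expiry=6+3=9). clock=6
Op 10: tick 2 -> clock=8. purged={d.com}
Op 11: tick 2 -> clock=10. purged={e.com}
Op 12: insert b.com -> 10.0.0.5 (expiry=10+5=15). clock=10
Op 13: insert f.com -> 10.0.0.2 (expiry=10+4=14). clock=10
Op 14: insert b.com -> 10.0.0.3 (expiry=10+7=17). clock=10
Final clock = 10
Final cache (unexpired): {b.com,f.com} -> size=2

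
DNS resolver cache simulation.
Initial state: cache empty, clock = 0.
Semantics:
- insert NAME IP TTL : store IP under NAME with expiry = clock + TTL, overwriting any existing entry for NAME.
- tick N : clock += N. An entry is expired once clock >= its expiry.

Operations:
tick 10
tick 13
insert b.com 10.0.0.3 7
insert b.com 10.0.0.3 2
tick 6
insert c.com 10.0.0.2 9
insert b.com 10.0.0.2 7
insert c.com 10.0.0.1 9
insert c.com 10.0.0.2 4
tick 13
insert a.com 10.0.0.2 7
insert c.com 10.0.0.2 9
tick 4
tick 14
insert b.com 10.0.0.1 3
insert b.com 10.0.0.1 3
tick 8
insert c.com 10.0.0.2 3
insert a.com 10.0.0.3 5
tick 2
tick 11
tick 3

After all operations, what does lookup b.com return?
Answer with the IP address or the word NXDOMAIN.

Op 1: tick 10 -> clock=10.
Op 2: tick 13 -> clock=23.
Op 3: insert b.com -> 10.0.0.3 (expiry=23+7=30). clock=23
Op 4: insert b.com -> 10.0.0.3 (expiry=23+2=25). clock=23
Op 5: tick 6 -> clock=29. purged={b.com}
Op 6: insert c.com -> 10.0.0.2 (expiry=29+9=38). clock=29
Op 7: insert b.com -> 10.0.0.2 (expiry=29+7=36). clock=29
Op 8: insert c.com -> 10.0.0.1 (expiry=29+9=38). clock=29
Op 9: insert c.com -> 10.0.0.2 (expiry=29+4=33). clock=29
Op 10: tick 13 -> clock=42. purged={b.com,c.com}
Op 11: insert a.com -> 10.0.0.2 (expiry=42+7=49). clock=42
Op 12: insert c.com -> 10.0.0.2 (expiry=42+9=51). clock=42
Op 13: tick 4 -> clock=46.
Op 14: tick 14 -> clock=60. purged={a.com,c.com}
Op 15: insert b.com -> 10.0.0.1 (expiry=60+3=63). clock=60
Op 16: insert b.com -> 10.0.0.1 (expiry=60+3=63). clock=60
Op 17: tick 8 -> clock=68. purged={b.com}
Op 18: insert c.com -> 10.0.0.2 (expiry=68+3=71). clock=68
Op 19: insert a.com -> 10.0.0.3 (expiry=68+5=73). clock=68
Op 20: tick 2 -> clock=70.
Op 21: tick 11 -> clock=81. purged={a.com,c.com}
Op 22: tick 3 -> clock=84.
lookup b.com: not in cache (expired or never inserted)

Answer: NXDOMAIN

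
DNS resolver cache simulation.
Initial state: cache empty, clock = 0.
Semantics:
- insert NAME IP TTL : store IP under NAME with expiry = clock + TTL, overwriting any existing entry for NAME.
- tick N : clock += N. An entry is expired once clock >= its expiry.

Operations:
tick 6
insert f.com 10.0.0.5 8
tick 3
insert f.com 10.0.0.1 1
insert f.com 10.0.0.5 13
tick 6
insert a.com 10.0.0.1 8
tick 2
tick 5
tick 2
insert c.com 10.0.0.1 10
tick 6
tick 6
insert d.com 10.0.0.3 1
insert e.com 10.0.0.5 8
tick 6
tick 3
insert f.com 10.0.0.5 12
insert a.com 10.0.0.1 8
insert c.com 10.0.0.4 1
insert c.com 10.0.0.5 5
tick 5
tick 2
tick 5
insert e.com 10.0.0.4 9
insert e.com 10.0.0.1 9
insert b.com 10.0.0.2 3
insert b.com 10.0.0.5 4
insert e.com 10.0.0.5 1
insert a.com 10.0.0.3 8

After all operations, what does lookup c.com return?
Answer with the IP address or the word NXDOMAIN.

Op 1: tick 6 -> clock=6.
Op 2: insert f.com -> 10.0.0.5 (expiry=6+8=14). clock=6
Op 3: tick 3 -> clock=9.
Op 4: insert f.com -> 10.0.0.1 (expiry=9+1=10). clock=9
Op 5: insert f.com -> 10.0.0.5 (expiry=9+13=22). clock=9
Op 6: tick 6 -> clock=15.
Op 7: insert a.com -> 10.0.0.1 (expiry=15+8=23). clock=15
Op 8: tick 2 -> clock=17.
Op 9: tick 5 -> clock=22. purged={f.com}
Op 10: tick 2 -> clock=24. purged={a.com}
Op 11: insert c.com -> 10.0.0.1 (expiry=24+10=34). clock=24
Op 12: tick 6 -> clock=30.
Op 13: tick 6 -> clock=36. purged={c.com}
Op 14: insert d.com -> 10.0.0.3 (expiry=36+1=37). clock=36
Op 15: insert e.com -> 10.0.0.5 (expiry=36+8=44). clock=36
Op 16: tick 6 -> clock=42. purged={d.com}
Op 17: tick 3 -> clock=45. purged={e.com}
Op 18: insert f.com -> 10.0.0.5 (expiry=45+12=57). clock=45
Op 19: insert a.com -> 10.0.0.1 (expiry=45+8=53). clock=45
Op 20: insert c.com -> 10.0.0.4 (expiry=45+1=46). clock=45
Op 21: insert c.com -> 10.0.0.5 (expiry=45+5=50). clock=45
Op 22: tick 5 -> clock=50. purged={c.com}
Op 23: tick 2 -> clock=52.
Op 24: tick 5 -> clock=57. purged={a.com,f.com}
Op 25: insert e.com -> 10.0.0.4 (expiry=57+9=66). clock=57
Op 26: insert e.com -> 10.0.0.1 (expiry=57+9=66). clock=57
Op 27: insert b.com -> 10.0.0.2 (expiry=57+3=60). clock=57
Op 28: insert b.com -> 10.0.0.5 (expiry=57+4=61). clock=57
Op 29: insert e.com -> 10.0.0.5 (expiry=57+1=58). clock=57
Op 30: insert a.com -> 10.0.0.3 (expiry=57+8=65). clock=57
lookup c.com: not in cache (expired or never inserted)

Answer: NXDOMAIN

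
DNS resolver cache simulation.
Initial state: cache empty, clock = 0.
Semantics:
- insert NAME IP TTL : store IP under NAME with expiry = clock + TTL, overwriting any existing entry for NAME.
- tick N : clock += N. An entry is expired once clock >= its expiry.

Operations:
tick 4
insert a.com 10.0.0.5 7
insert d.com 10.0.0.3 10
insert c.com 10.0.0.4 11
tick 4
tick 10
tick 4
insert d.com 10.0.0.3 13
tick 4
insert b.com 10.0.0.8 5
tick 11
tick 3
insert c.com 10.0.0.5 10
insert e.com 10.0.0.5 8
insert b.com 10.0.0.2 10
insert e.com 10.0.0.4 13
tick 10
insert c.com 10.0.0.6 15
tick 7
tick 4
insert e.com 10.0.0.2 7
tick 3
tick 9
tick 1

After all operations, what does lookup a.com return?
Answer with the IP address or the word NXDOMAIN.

Answer: NXDOMAIN

Derivation:
Op 1: tick 4 -> clock=4.
Op 2: insert a.com -> 10.0.0.5 (expiry=4+7=11). clock=4
Op 3: insert d.com -> 10.0.0.3 (expiry=4+10=14). clock=4
Op 4: insert c.com -> 10.0.0.4 (expiry=4+11=15). clock=4
Op 5: tick 4 -> clock=8.
Op 6: tick 10 -> clock=18. purged={a.com,c.com,d.com}
Op 7: tick 4 -> clock=22.
Op 8: insert d.com -> 10.0.0.3 (expiry=22+13=35). clock=22
Op 9: tick 4 -> clock=26.
Op 10: insert b.com -> 10.0.0.8 (expiry=26+5=31). clock=26
Op 11: tick 11 -> clock=37. purged={b.com,d.com}
Op 12: tick 3 -> clock=40.
Op 13: insert c.com -> 10.0.0.5 (expiry=40+10=50). clock=40
Op 14: insert e.com -> 10.0.0.5 (expiry=40+8=48). clock=40
Op 15: insert b.com -> 10.0.0.2 (expiry=40+10=50). clock=40
Op 16: insert e.com -> 10.0.0.4 (expiry=40+13=53). clock=40
Op 17: tick 10 -> clock=50. purged={b.com,c.com}
Op 18: insert c.com -> 10.0.0.6 (expiry=50+15=65). clock=50
Op 19: tick 7 -> clock=57. purged={e.com}
Op 20: tick 4 -> clock=61.
Op 21: insert e.com -> 10.0.0.2 (expiry=61+7=68). clock=61
Op 22: tick 3 -> clock=64.
Op 23: tick 9 -> clock=73. purged={c.com,e.com}
Op 24: tick 1 -> clock=74.
lookup a.com: not in cache (expired or never inserted)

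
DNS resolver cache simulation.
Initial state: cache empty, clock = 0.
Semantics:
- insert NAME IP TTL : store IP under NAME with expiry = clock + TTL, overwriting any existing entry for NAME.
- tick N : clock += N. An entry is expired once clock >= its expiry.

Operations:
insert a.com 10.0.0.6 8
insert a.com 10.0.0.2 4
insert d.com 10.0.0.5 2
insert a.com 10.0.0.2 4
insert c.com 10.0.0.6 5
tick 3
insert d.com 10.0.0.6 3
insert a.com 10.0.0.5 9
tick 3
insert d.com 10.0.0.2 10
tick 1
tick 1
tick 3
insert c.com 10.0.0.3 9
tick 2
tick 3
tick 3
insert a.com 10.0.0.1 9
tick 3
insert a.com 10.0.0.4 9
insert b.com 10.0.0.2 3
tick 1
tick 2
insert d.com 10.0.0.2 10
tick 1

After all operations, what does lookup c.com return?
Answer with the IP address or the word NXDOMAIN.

Op 1: insert a.com -> 10.0.0.6 (expiry=0+8=8). clock=0
Op 2: insert a.com -> 10.0.0.2 (expiry=0+4=4). clock=0
Op 3: insert d.com -> 10.0.0.5 (expiry=0+2=2). clock=0
Op 4: insert a.com -> 10.0.0.2 (expiry=0+4=4). clock=0
Op 5: insert c.com -> 10.0.0.6 (expiry=0+5=5). clock=0
Op 6: tick 3 -> clock=3. purged={d.com}
Op 7: insert d.com -> 10.0.0.6 (expiry=3+3=6). clock=3
Op 8: insert a.com -> 10.0.0.5 (expiry=3+9=12). clock=3
Op 9: tick 3 -> clock=6. purged={c.com,d.com}
Op 10: insert d.com -> 10.0.0.2 (expiry=6+10=16). clock=6
Op 11: tick 1 -> clock=7.
Op 12: tick 1 -> clock=8.
Op 13: tick 3 -> clock=11.
Op 14: insert c.com -> 10.0.0.3 (expiry=11+9=20). clock=11
Op 15: tick 2 -> clock=13. purged={a.com}
Op 16: tick 3 -> clock=16. purged={d.com}
Op 17: tick 3 -> clock=19.
Op 18: insert a.com -> 10.0.0.1 (expiry=19+9=28). clock=19
Op 19: tick 3 -> clock=22. purged={c.com}
Op 20: insert a.com -> 10.0.0.4 (expiry=22+9=31). clock=22
Op 21: insert b.com -> 10.0.0.2 (expiry=22+3=25). clock=22
Op 22: tick 1 -> clock=23.
Op 23: tick 2 -> clock=25. purged={b.com}
Op 24: insert d.com -> 10.0.0.2 (expiry=25+10=35). clock=25
Op 25: tick 1 -> clock=26.
lookup c.com: not in cache (expired or never inserted)

Answer: NXDOMAIN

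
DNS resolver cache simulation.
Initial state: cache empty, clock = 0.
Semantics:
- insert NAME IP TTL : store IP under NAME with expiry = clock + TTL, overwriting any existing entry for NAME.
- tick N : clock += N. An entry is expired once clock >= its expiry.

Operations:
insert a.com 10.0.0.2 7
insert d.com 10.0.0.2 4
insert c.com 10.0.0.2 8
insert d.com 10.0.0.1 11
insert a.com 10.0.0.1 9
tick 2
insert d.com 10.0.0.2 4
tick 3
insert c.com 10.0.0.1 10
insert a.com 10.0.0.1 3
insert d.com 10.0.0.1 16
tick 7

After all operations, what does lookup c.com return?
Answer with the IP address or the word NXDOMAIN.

Op 1: insert a.com -> 10.0.0.2 (expiry=0+7=7). clock=0
Op 2: insert d.com -> 10.0.0.2 (expiry=0+4=4). clock=0
Op 3: insert c.com -> 10.0.0.2 (expiry=0+8=8). clock=0
Op 4: insert d.com -> 10.0.0.1 (expiry=0+11=11). clock=0
Op 5: insert a.com -> 10.0.0.1 (expiry=0+9=9). clock=0
Op 6: tick 2 -> clock=2.
Op 7: insert d.com -> 10.0.0.2 (expiry=2+4=6). clock=2
Op 8: tick 3 -> clock=5.
Op 9: insert c.com -> 10.0.0.1 (expiry=5+10=15). clock=5
Op 10: insert a.com -> 10.0.0.1 (expiry=5+3=8). clock=5
Op 11: insert d.com -> 10.0.0.1 (expiry=5+16=21). clock=5
Op 12: tick 7 -> clock=12. purged={a.com}
lookup c.com: present, ip=10.0.0.1 expiry=15 > clock=12

Answer: 10.0.0.1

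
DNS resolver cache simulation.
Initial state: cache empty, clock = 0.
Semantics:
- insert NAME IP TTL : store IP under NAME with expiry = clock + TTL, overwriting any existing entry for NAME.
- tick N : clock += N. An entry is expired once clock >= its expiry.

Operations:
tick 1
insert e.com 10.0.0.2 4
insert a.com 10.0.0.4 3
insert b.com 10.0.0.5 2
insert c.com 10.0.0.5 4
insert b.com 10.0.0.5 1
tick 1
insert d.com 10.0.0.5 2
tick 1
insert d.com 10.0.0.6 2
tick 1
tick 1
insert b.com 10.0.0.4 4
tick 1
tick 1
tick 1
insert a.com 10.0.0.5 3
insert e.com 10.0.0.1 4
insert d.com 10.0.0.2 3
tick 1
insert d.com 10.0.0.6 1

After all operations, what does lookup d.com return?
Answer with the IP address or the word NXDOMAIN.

Answer: 10.0.0.6

Derivation:
Op 1: tick 1 -> clock=1.
Op 2: insert e.com -> 10.0.0.2 (expiry=1+4=5). clock=1
Op 3: insert a.com -> 10.0.0.4 (expiry=1+3=4). clock=1
Op 4: insert b.com -> 10.0.0.5 (expiry=1+2=3). clock=1
Op 5: insert c.com -> 10.0.0.5 (expiry=1+4=5). clock=1
Op 6: insert b.com -> 10.0.0.5 (expiry=1+1=2). clock=1
Op 7: tick 1 -> clock=2. purged={b.com}
Op 8: insert d.com -> 10.0.0.5 (expiry=2+2=4). clock=2
Op 9: tick 1 -> clock=3.
Op 10: insert d.com -> 10.0.0.6 (expiry=3+2=5). clock=3
Op 11: tick 1 -> clock=4. purged={a.com}
Op 12: tick 1 -> clock=5. purged={c.com,d.com,e.com}
Op 13: insert b.com -> 10.0.0.4 (expiry=5+4=9). clock=5
Op 14: tick 1 -> clock=6.
Op 15: tick 1 -> clock=7.
Op 16: tick 1 -> clock=8.
Op 17: insert a.com -> 10.0.0.5 (expiry=8+3=11). clock=8
Op 18: insert e.com -> 10.0.0.1 (expiry=8+4=12). clock=8
Op 19: insert d.com -> 10.0.0.2 (expiry=8+3=11). clock=8
Op 20: tick 1 -> clock=9. purged={b.com}
Op 21: insert d.com -> 10.0.0.6 (expiry=9+1=10). clock=9
lookup d.com: present, ip=10.0.0.6 expiry=10 > clock=9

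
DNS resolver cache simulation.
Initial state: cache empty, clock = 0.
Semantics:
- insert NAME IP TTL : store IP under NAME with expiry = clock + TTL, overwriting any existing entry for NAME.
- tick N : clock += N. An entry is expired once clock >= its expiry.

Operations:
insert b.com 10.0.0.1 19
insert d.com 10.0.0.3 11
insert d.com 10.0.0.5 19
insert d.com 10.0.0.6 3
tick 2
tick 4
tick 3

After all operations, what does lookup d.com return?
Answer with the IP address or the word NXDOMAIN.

Answer: NXDOMAIN

Derivation:
Op 1: insert b.com -> 10.0.0.1 (expiry=0+19=19). clock=0
Op 2: insert d.com -> 10.0.0.3 (expiry=0+11=11). clock=0
Op 3: insert d.com -> 10.0.0.5 (expiry=0+19=19). clock=0
Op 4: insert d.com -> 10.0.0.6 (expiry=0+3=3). clock=0
Op 5: tick 2 -> clock=2.
Op 6: tick 4 -> clock=6. purged={d.com}
Op 7: tick 3 -> clock=9.
lookup d.com: not in cache (expired or never inserted)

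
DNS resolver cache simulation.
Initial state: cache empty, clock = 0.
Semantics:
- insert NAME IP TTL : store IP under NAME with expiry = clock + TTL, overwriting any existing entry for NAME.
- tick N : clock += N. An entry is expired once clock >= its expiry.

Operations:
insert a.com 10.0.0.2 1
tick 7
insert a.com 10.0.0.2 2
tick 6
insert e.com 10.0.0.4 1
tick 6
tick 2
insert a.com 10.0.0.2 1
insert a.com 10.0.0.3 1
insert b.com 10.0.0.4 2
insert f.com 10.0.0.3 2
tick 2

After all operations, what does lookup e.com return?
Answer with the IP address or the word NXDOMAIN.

Answer: NXDOMAIN

Derivation:
Op 1: insert a.com -> 10.0.0.2 (expiry=0+1=1). clock=0
Op 2: tick 7 -> clock=7. purged={a.com}
Op 3: insert a.com -> 10.0.0.2 (expiry=7+2=9). clock=7
Op 4: tick 6 -> clock=13. purged={a.com}
Op 5: insert e.com -> 10.0.0.4 (expiry=13+1=14). clock=13
Op 6: tick 6 -> clock=19. purged={e.com}
Op 7: tick 2 -> clock=21.
Op 8: insert a.com -> 10.0.0.2 (expiry=21+1=22). clock=21
Op 9: insert a.com -> 10.0.0.3 (expiry=21+1=22). clock=21
Op 10: insert b.com -> 10.0.0.4 (expiry=21+2=23). clock=21
Op 11: insert f.com -> 10.0.0.3 (expiry=21+2=23). clock=21
Op 12: tick 2 -> clock=23. purged={a.com,b.com,f.com}
lookup e.com: not in cache (expired or never inserted)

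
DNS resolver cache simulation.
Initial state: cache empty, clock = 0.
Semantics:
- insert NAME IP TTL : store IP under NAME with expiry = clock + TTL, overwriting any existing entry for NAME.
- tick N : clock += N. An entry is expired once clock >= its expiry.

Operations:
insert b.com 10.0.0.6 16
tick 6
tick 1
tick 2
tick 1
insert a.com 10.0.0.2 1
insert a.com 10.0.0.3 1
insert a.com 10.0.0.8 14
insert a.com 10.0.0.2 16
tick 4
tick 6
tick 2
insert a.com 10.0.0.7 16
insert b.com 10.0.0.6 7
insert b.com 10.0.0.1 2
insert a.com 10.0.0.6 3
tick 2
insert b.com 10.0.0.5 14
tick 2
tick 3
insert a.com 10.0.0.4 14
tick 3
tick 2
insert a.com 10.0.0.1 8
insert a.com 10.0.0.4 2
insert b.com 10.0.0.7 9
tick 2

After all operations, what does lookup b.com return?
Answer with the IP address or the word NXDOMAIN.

Op 1: insert b.com -> 10.0.0.6 (expiry=0+16=16). clock=0
Op 2: tick 6 -> clock=6.
Op 3: tick 1 -> clock=7.
Op 4: tick 2 -> clock=9.
Op 5: tick 1 -> clock=10.
Op 6: insert a.com -> 10.0.0.2 (expiry=10+1=11). clock=10
Op 7: insert a.com -> 10.0.0.3 (expiry=10+1=11). clock=10
Op 8: insert a.com -> 10.0.0.8 (expiry=10+14=24). clock=10
Op 9: insert a.com -> 10.0.0.2 (expiry=10+16=26). clock=10
Op 10: tick 4 -> clock=14.
Op 11: tick 6 -> clock=20. purged={b.com}
Op 12: tick 2 -> clock=22.
Op 13: insert a.com -> 10.0.0.7 (expiry=22+16=38). clock=22
Op 14: insert b.com -> 10.0.0.6 (expiry=22+7=29). clock=22
Op 15: insert b.com -> 10.0.0.1 (expiry=22+2=24). clock=22
Op 16: insert a.com -> 10.0.0.6 (expiry=22+3=25). clock=22
Op 17: tick 2 -> clock=24. purged={b.com}
Op 18: insert b.com -> 10.0.0.5 (expiry=24+14=38). clock=24
Op 19: tick 2 -> clock=26. purged={a.com}
Op 20: tick 3 -> clock=29.
Op 21: insert a.com -> 10.0.0.4 (expiry=29+14=43). clock=29
Op 22: tick 3 -> clock=32.
Op 23: tick 2 -> clock=34.
Op 24: insert a.com -> 10.0.0.1 (expiry=34+8=42). clock=34
Op 25: insert a.com -> 10.0.0.4 (expiry=34+2=36). clock=34
Op 26: insert b.com -> 10.0.0.7 (expiry=34+9=43). clock=34
Op 27: tick 2 -> clock=36. purged={a.com}
lookup b.com: present, ip=10.0.0.7 expiry=43 > clock=36

Answer: 10.0.0.7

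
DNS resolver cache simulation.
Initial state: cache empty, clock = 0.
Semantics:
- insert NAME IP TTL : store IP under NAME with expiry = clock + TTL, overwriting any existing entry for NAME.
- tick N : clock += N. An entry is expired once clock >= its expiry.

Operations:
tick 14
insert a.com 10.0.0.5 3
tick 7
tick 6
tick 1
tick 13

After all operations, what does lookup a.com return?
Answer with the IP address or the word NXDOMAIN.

Op 1: tick 14 -> clock=14.
Op 2: insert a.com -> 10.0.0.5 (expiry=14+3=17). clock=14
Op 3: tick 7 -> clock=21. purged={a.com}
Op 4: tick 6 -> clock=27.
Op 5: tick 1 -> clock=28.
Op 6: tick 13 -> clock=41.
lookup a.com: not in cache (expired or never inserted)

Answer: NXDOMAIN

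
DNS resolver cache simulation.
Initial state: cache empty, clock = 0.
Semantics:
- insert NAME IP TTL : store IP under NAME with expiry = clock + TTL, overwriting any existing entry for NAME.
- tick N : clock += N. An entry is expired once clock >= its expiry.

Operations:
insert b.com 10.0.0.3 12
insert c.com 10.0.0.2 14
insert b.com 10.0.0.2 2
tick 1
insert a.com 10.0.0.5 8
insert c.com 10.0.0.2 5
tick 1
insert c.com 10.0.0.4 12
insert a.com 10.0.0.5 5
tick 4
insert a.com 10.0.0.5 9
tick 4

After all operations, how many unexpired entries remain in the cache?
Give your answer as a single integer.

Answer: 2

Derivation:
Op 1: insert b.com -> 10.0.0.3 (expiry=0+12=12). clock=0
Op 2: insert c.com -> 10.0.0.2 (expiry=0+14=14). clock=0
Op 3: insert b.com -> 10.0.0.2 (expiry=0+2=2). clock=0
Op 4: tick 1 -> clock=1.
Op 5: insert a.com -> 10.0.0.5 (expiry=1+8=9). clock=1
Op 6: insert c.com -> 10.0.0.2 (expiry=1+5=6). clock=1
Op 7: tick 1 -> clock=2. purged={b.com}
Op 8: insert c.com -> 10.0.0.4 (expiry=2+12=14). clock=2
Op 9: insert a.com -> 10.0.0.5 (expiry=2+5=7). clock=2
Op 10: tick 4 -> clock=6.
Op 11: insert a.com -> 10.0.0.5 (expiry=6+9=15). clock=6
Op 12: tick 4 -> clock=10.
Final cache (unexpired): {a.com,c.com} -> size=2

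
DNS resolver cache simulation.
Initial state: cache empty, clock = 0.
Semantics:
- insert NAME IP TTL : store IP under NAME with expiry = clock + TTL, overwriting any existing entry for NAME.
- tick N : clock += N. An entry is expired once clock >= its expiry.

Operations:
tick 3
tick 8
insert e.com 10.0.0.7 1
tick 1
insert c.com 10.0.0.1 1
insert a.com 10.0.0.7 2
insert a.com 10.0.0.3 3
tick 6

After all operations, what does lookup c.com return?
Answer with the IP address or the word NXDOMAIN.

Op 1: tick 3 -> clock=3.
Op 2: tick 8 -> clock=11.
Op 3: insert e.com -> 10.0.0.7 (expiry=11+1=12). clock=11
Op 4: tick 1 -> clock=12. purged={e.com}
Op 5: insert c.com -> 10.0.0.1 (expiry=12+1=13). clock=12
Op 6: insert a.com -> 10.0.0.7 (expiry=12+2=14). clock=12
Op 7: insert a.com -> 10.0.0.3 (expiry=12+3=15). clock=12
Op 8: tick 6 -> clock=18. purged={a.com,c.com}
lookup c.com: not in cache (expired or never inserted)

Answer: NXDOMAIN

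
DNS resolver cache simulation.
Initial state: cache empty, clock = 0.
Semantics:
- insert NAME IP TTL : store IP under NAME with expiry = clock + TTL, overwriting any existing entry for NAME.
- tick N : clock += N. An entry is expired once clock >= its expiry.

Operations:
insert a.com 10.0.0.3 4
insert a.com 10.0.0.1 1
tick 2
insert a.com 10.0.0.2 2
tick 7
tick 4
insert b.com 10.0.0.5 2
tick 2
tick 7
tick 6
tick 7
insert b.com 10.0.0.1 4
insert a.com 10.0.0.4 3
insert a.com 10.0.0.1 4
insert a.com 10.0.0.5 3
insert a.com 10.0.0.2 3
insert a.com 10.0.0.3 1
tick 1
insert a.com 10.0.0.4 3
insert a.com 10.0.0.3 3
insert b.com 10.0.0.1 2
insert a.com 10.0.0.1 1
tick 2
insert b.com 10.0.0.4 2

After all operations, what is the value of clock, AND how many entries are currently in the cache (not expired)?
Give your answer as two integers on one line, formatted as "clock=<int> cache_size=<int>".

Op 1: insert a.com -> 10.0.0.3 (expiry=0+4=4). clock=0
Op 2: insert a.com -> 10.0.0.1 (expiry=0+1=1). clock=0
Op 3: tick 2 -> clock=2. purged={a.com}
Op 4: insert a.com -> 10.0.0.2 (expiry=2+2=4). clock=2
Op 5: tick 7 -> clock=9. purged={a.com}
Op 6: tick 4 -> clock=13.
Op 7: insert b.com -> 10.0.0.5 (expiry=13+2=15). clock=13
Op 8: tick 2 -> clock=15. purged={b.com}
Op 9: tick 7 -> clock=22.
Op 10: tick 6 -> clock=28.
Op 11: tick 7 -> clock=35.
Op 12: insert b.com -> 10.0.0.1 (expiry=35+4=39). clock=35
Op 13: insert a.com -> 10.0.0.4 (expiry=35+3=38). clock=35
Op 14: insert a.com -> 10.0.0.1 (expiry=35+4=39). clock=35
Op 15: insert a.com -> 10.0.0.5 (expiry=35+3=38). clock=35
Op 16: insert a.com -> 10.0.0.2 (expiry=35+3=38). clock=35
Op 17: insert a.com -> 10.0.0.3 (expiry=35+1=36). clock=35
Op 18: tick 1 -> clock=36. purged={a.com}
Op 19: insert a.com -> 10.0.0.4 (expiry=36+3=39). clock=36
Op 20: insert a.com -> 10.0.0.3 (expiry=36+3=39). clock=36
Op 21: insert b.com -> 10.0.0.1 (expiry=36+2=38). clock=36
Op 22: insert a.com -> 10.0.0.1 (expiry=36+1=37). clock=36
Op 23: tick 2 -> clock=38. purged={a.com,b.com}
Op 24: insert b.com -> 10.0.0.4 (expiry=38+2=40). clock=38
Final clock = 38
Final cache (unexpired): {b.com} -> size=1

Answer: clock=38 cache_size=1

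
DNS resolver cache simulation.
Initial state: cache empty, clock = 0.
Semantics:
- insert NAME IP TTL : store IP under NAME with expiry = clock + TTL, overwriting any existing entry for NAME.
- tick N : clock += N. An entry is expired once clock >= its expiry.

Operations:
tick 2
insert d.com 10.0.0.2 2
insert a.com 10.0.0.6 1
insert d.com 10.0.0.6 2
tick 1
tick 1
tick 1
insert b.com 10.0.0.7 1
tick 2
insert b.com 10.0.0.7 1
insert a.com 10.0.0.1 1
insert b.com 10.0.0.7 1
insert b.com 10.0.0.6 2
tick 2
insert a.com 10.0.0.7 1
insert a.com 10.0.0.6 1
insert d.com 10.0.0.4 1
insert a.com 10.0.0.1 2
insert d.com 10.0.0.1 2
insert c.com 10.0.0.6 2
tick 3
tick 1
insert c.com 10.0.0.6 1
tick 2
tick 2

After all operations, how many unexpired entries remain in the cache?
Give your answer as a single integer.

Op 1: tick 2 -> clock=2.
Op 2: insert d.com -> 10.0.0.2 (expiry=2+2=4). clock=2
Op 3: insert a.com -> 10.0.0.6 (expiry=2+1=3). clock=2
Op 4: insert d.com -> 10.0.0.6 (expiry=2+2=4). clock=2
Op 5: tick 1 -> clock=3. purged={a.com}
Op 6: tick 1 -> clock=4. purged={d.com}
Op 7: tick 1 -> clock=5.
Op 8: insert b.com -> 10.0.0.7 (expiry=5+1=6). clock=5
Op 9: tick 2 -> clock=7. purged={b.com}
Op 10: insert b.com -> 10.0.0.7 (expiry=7+1=8). clock=7
Op 11: insert a.com -> 10.0.0.1 (expiry=7+1=8). clock=7
Op 12: insert b.com -> 10.0.0.7 (expiry=7+1=8). clock=7
Op 13: insert b.com -> 10.0.0.6 (expiry=7+2=9). clock=7
Op 14: tick 2 -> clock=9. purged={a.com,b.com}
Op 15: insert a.com -> 10.0.0.7 (expiry=9+1=10). clock=9
Op 16: insert a.com -> 10.0.0.6 (expiry=9+1=10). clock=9
Op 17: insert d.com -> 10.0.0.4 (expiry=9+1=10). clock=9
Op 18: insert a.com -> 10.0.0.1 (expiry=9+2=11). clock=9
Op 19: insert d.com -> 10.0.0.1 (expiry=9+2=11). clock=9
Op 20: insert c.com -> 10.0.0.6 (expiry=9+2=11). clock=9
Op 21: tick 3 -> clock=12. purged={a.com,c.com,d.com}
Op 22: tick 1 -> clock=13.
Op 23: insert c.com -> 10.0.0.6 (expiry=13+1=14). clock=13
Op 24: tick 2 -> clock=15. purged={c.com}
Op 25: tick 2 -> clock=17.
Final cache (unexpired): {} -> size=0

Answer: 0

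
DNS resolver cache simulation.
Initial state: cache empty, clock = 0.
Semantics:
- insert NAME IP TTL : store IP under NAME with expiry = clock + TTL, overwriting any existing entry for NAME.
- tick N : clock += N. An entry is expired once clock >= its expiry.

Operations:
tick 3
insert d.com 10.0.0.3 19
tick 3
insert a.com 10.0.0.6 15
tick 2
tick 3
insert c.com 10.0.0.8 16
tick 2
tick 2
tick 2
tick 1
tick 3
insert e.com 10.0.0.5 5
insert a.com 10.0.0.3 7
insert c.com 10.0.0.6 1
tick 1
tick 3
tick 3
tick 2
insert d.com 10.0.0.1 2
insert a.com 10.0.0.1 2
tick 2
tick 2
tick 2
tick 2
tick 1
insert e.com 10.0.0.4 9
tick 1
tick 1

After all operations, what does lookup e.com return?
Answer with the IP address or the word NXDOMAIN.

Op 1: tick 3 -> clock=3.
Op 2: insert d.com -> 10.0.0.3 (expiry=3+19=22). clock=3
Op 3: tick 3 -> clock=6.
Op 4: insert a.com -> 10.0.0.6 (expiry=6+15=21). clock=6
Op 5: tick 2 -> clock=8.
Op 6: tick 3 -> clock=11.
Op 7: insert c.com -> 10.0.0.8 (expiry=11+16=27). clock=11
Op 8: tick 2 -> clock=13.
Op 9: tick 2 -> clock=15.
Op 10: tick 2 -> clock=17.
Op 11: tick 1 -> clock=18.
Op 12: tick 3 -> clock=21. purged={a.com}
Op 13: insert e.com -> 10.0.0.5 (expiry=21+5=26). clock=21
Op 14: insert a.com -> 10.0.0.3 (expiry=21+7=28). clock=21
Op 15: insert c.com -> 10.0.0.6 (expiry=21+1=22). clock=21
Op 16: tick 1 -> clock=22. purged={c.com,d.com}
Op 17: tick 3 -> clock=25.
Op 18: tick 3 -> clock=28. purged={a.com,e.com}
Op 19: tick 2 -> clock=30.
Op 20: insert d.com -> 10.0.0.1 (expiry=30+2=32). clock=30
Op 21: insert a.com -> 10.0.0.1 (expiry=30+2=32). clock=30
Op 22: tick 2 -> clock=32. purged={a.com,d.com}
Op 23: tick 2 -> clock=34.
Op 24: tick 2 -> clock=36.
Op 25: tick 2 -> clock=38.
Op 26: tick 1 -> clock=39.
Op 27: insert e.com -> 10.0.0.4 (expiry=39+9=48). clock=39
Op 28: tick 1 -> clock=40.
Op 29: tick 1 -> clock=41.
lookup e.com: present, ip=10.0.0.4 expiry=48 > clock=41

Answer: 10.0.0.4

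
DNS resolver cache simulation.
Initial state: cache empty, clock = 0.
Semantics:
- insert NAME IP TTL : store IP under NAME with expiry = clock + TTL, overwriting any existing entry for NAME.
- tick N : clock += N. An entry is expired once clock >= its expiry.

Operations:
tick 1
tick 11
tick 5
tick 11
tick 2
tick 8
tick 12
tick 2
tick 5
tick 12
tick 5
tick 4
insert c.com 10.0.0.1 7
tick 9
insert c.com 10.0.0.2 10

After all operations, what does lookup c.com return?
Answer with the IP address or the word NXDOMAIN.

Answer: 10.0.0.2

Derivation:
Op 1: tick 1 -> clock=1.
Op 2: tick 11 -> clock=12.
Op 3: tick 5 -> clock=17.
Op 4: tick 11 -> clock=28.
Op 5: tick 2 -> clock=30.
Op 6: tick 8 -> clock=38.
Op 7: tick 12 -> clock=50.
Op 8: tick 2 -> clock=52.
Op 9: tick 5 -> clock=57.
Op 10: tick 12 -> clock=69.
Op 11: tick 5 -> clock=74.
Op 12: tick 4 -> clock=78.
Op 13: insert c.com -> 10.0.0.1 (expiry=78+7=85). clock=78
Op 14: tick 9 -> clock=87. purged={c.com}
Op 15: insert c.com -> 10.0.0.2 (expiry=87+10=97). clock=87
lookup c.com: present, ip=10.0.0.2 expiry=97 > clock=87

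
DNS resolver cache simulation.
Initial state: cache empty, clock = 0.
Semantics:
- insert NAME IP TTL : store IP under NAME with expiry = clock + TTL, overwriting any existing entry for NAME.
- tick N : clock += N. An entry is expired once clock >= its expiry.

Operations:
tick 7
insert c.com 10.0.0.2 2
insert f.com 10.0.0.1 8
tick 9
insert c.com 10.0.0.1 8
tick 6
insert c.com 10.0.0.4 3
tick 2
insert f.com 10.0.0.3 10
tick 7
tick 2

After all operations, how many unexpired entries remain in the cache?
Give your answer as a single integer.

Op 1: tick 7 -> clock=7.
Op 2: insert c.com -> 10.0.0.2 (expiry=7+2=9). clock=7
Op 3: insert f.com -> 10.0.0.1 (expiry=7+8=15). clock=7
Op 4: tick 9 -> clock=16. purged={c.com,f.com}
Op 5: insert c.com -> 10.0.0.1 (expiry=16+8=24). clock=16
Op 6: tick 6 -> clock=22.
Op 7: insert c.com -> 10.0.0.4 (expiry=22+3=25). clock=22
Op 8: tick 2 -> clock=24.
Op 9: insert f.com -> 10.0.0.3 (expiry=24+10=34). clock=24
Op 10: tick 7 -> clock=31. purged={c.com}
Op 11: tick 2 -> clock=33.
Final cache (unexpired): {f.com} -> size=1

Answer: 1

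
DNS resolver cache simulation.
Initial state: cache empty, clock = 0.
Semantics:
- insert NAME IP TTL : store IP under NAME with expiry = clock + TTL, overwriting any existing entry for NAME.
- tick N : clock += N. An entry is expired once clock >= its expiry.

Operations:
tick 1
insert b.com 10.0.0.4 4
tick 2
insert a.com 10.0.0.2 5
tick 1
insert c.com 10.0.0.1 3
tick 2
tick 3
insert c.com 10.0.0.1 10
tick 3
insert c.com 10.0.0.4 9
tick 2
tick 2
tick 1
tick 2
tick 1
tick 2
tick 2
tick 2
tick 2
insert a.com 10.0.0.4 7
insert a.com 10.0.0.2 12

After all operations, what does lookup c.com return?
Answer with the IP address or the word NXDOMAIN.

Answer: NXDOMAIN

Derivation:
Op 1: tick 1 -> clock=1.
Op 2: insert b.com -> 10.0.0.4 (expiry=1+4=5). clock=1
Op 3: tick 2 -> clock=3.
Op 4: insert a.com -> 10.0.0.2 (expiry=3+5=8). clock=3
Op 5: tick 1 -> clock=4.
Op 6: insert c.com -> 10.0.0.1 (expiry=4+3=7). clock=4
Op 7: tick 2 -> clock=6. purged={b.com}
Op 8: tick 3 -> clock=9. purged={a.com,c.com}
Op 9: insert c.com -> 10.0.0.1 (expiry=9+10=19). clock=9
Op 10: tick 3 -> clock=12.
Op 11: insert c.com -> 10.0.0.4 (expiry=12+9=21). clock=12
Op 12: tick 2 -> clock=14.
Op 13: tick 2 -> clock=16.
Op 14: tick 1 -> clock=17.
Op 15: tick 2 -> clock=19.
Op 16: tick 1 -> clock=20.
Op 17: tick 2 -> clock=22. purged={c.com}
Op 18: tick 2 -> clock=24.
Op 19: tick 2 -> clock=26.
Op 20: tick 2 -> clock=28.
Op 21: insert a.com -> 10.0.0.4 (expiry=28+7=35). clock=28
Op 22: insert a.com -> 10.0.0.2 (expiry=28+12=40). clock=28
lookup c.com: not in cache (expired or never inserted)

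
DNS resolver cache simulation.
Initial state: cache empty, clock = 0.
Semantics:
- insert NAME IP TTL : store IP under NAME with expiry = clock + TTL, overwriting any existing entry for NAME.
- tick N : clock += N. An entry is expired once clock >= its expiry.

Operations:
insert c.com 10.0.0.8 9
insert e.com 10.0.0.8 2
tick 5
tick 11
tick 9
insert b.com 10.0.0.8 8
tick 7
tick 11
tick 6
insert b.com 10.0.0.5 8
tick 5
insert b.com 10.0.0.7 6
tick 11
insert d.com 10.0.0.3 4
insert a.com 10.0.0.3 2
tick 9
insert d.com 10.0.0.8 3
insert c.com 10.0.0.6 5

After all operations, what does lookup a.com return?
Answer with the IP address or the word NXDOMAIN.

Answer: NXDOMAIN

Derivation:
Op 1: insert c.com -> 10.0.0.8 (expiry=0+9=9). clock=0
Op 2: insert e.com -> 10.0.0.8 (expiry=0+2=2). clock=0
Op 3: tick 5 -> clock=5. purged={e.com}
Op 4: tick 11 -> clock=16. purged={c.com}
Op 5: tick 9 -> clock=25.
Op 6: insert b.com -> 10.0.0.8 (expiry=25+8=33). clock=25
Op 7: tick 7 -> clock=32.
Op 8: tick 11 -> clock=43. purged={b.com}
Op 9: tick 6 -> clock=49.
Op 10: insert b.com -> 10.0.0.5 (expiry=49+8=57). clock=49
Op 11: tick 5 -> clock=54.
Op 12: insert b.com -> 10.0.0.7 (expiry=54+6=60). clock=54
Op 13: tick 11 -> clock=65. purged={b.com}
Op 14: insert d.com -> 10.0.0.3 (expiry=65+4=69). clock=65
Op 15: insert a.com -> 10.0.0.3 (expiry=65+2=67). clock=65
Op 16: tick 9 -> clock=74. purged={a.com,d.com}
Op 17: insert d.com -> 10.0.0.8 (expiry=74+3=77). clock=74
Op 18: insert c.com -> 10.0.0.6 (expiry=74+5=79). clock=74
lookup a.com: not in cache (expired or never inserted)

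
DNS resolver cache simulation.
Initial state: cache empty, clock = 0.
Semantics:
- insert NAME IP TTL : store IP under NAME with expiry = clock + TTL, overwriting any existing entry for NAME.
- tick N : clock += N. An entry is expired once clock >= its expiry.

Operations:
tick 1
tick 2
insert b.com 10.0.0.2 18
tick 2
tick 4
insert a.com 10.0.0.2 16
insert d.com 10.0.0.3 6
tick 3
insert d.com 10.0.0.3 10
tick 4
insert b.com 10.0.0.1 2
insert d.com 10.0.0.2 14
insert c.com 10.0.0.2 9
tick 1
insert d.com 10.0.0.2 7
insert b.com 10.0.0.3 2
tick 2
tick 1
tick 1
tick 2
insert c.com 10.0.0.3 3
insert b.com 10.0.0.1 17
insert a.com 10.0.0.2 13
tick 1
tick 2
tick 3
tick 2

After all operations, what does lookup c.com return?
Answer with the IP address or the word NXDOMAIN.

Answer: NXDOMAIN

Derivation:
Op 1: tick 1 -> clock=1.
Op 2: tick 2 -> clock=3.
Op 3: insert b.com -> 10.0.0.2 (expiry=3+18=21). clock=3
Op 4: tick 2 -> clock=5.
Op 5: tick 4 -> clock=9.
Op 6: insert a.com -> 10.0.0.2 (expiry=9+16=25). clock=9
Op 7: insert d.com -> 10.0.0.3 (expiry=9+6=15). clock=9
Op 8: tick 3 -> clock=12.
Op 9: insert d.com -> 10.0.0.3 (expiry=12+10=22). clock=12
Op 10: tick 4 -> clock=16.
Op 11: insert b.com -> 10.0.0.1 (expiry=16+2=18). clock=16
Op 12: insert d.com -> 10.0.0.2 (expiry=16+14=30). clock=16
Op 13: insert c.com -> 10.0.0.2 (expiry=16+9=25). clock=16
Op 14: tick 1 -> clock=17.
Op 15: insert d.com -> 10.0.0.2 (expiry=17+7=24). clock=17
Op 16: insert b.com -> 10.0.0.3 (expiry=17+2=19). clock=17
Op 17: tick 2 -> clock=19. purged={b.com}
Op 18: tick 1 -> clock=20.
Op 19: tick 1 -> clock=21.
Op 20: tick 2 -> clock=23.
Op 21: insert c.com -> 10.0.0.3 (expiry=23+3=26). clock=23
Op 22: insert b.com -> 10.0.0.1 (expiry=23+17=40). clock=23
Op 23: insert a.com -> 10.0.0.2 (expiry=23+13=36). clock=23
Op 24: tick 1 -> clock=24. purged={d.com}
Op 25: tick 2 -> clock=26. purged={c.com}
Op 26: tick 3 -> clock=29.
Op 27: tick 2 -> clock=31.
lookup c.com: not in cache (expired or never inserted)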